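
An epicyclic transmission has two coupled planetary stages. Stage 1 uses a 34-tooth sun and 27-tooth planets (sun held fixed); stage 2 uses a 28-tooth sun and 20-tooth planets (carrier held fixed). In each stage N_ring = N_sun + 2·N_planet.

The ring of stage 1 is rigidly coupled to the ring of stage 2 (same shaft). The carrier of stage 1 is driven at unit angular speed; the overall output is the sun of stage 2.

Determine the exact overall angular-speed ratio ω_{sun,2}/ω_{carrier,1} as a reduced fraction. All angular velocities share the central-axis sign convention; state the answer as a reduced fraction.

Stage 1: N_ring = 34 + 2·27 = 88
Stage 1: 34(ω_s−ω_c) = −88(ω_r−ω_c),  ω_s=0, ω_c=1
Stage 1: ω_r = 1 − (34/88)(0−1) = 61/44
  ⇒ ω_r¹/ω_c¹ = 61/44
Stage 2: N_ring = 28 + 2·20 = 68
Stage 2: 28(ω_s−ω_c) = −68(ω_r−ω_c),  ω_c=0, ω_r=1
Stage 2: ω_s = 0 − (68/28)(1−0) = -17/7
  ⇒ ω_s²/ω_r² = -17/7
Coupling ω_r² = ω_r¹ ⇒ overall = 61/44 × -17/7 = -1037/308

-1037/308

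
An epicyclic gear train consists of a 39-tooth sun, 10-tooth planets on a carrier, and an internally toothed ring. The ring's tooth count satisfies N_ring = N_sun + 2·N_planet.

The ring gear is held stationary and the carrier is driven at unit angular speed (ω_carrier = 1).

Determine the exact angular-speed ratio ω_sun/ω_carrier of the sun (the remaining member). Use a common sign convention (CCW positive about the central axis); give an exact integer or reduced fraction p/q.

N_ring = 39 + 2·10 = 59
39(ω_s−ω_c) = −59(ω_r−ω_c),  ω_r=0, ω_c=1
ω_s = 1 − (59/39)(0−1) = 98/39
ω_s/ω_c = 98/39

98/39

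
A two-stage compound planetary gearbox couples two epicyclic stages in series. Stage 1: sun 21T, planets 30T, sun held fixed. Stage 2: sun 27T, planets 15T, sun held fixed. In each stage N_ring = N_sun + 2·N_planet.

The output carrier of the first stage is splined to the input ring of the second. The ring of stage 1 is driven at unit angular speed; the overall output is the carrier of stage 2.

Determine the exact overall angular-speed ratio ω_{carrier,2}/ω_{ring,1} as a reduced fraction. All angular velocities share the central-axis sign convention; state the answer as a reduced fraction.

513/952

Stage 1: N_ring = 21 + 2·30 = 81
Stage 1: 21(ω_s−ω_c) = −81(ω_r−ω_c),  ω_s=0, ω_r=1
Stage 1: 21(0−ω_c) = −81(1−ω_c)  ⇒  102ω_c = 81  ⇒  ω_c = 27/34
  ⇒ ω_c¹/ω_r¹ = 27/34
Stage 2: N_ring = 27 + 2·15 = 57
Stage 2: 27(ω_s−ω_c) = −57(ω_r−ω_c),  ω_s=0, ω_r=1
Stage 2: 27(0−ω_c) = −57(1−ω_c)  ⇒  84ω_c = 57  ⇒  ω_c = 19/28
  ⇒ ω_c²/ω_r² = 19/28
Coupling ω_r² = ω_c¹ ⇒ overall = 27/34 × 19/28 = 513/952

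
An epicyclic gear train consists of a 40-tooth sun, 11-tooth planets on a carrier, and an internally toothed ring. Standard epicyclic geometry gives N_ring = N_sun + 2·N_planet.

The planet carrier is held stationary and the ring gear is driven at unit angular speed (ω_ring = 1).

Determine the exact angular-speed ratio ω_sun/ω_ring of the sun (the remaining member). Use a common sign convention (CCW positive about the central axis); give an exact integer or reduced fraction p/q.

-31/20

N_ring = 40 + 2·11 = 62
40(ω_s−ω_c) = −62(ω_r−ω_c),  ω_c=0, ω_r=1
ω_s = 0 − (62/40)(1−0) = -31/20
ω_s/ω_r = -31/20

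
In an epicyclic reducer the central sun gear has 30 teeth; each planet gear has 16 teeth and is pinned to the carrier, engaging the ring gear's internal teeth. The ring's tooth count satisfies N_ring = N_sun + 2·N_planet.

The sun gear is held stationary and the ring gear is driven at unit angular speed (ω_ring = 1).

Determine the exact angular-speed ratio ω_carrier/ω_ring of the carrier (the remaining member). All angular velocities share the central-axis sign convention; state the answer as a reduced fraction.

31/46

N_ring = 30 + 2·16 = 62
30(ω_s−ω_c) = −62(ω_r−ω_c),  ω_s=0, ω_r=1
30(0−ω_c) = −62(1−ω_c)  ⇒  92ω_c = 62  ⇒  ω_c = 31/46
ω_c/ω_r = 31/46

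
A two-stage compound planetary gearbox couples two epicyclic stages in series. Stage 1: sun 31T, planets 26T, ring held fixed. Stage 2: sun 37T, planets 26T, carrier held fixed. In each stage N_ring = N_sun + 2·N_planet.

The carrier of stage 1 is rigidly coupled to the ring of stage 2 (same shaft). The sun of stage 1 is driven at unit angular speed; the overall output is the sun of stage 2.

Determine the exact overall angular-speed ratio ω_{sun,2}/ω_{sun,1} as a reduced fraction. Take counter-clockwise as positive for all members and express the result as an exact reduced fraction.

-2759/4218

Stage 1: N_ring = 31 + 2·26 = 83
Stage 1: 31(ω_s−ω_c) = −83(ω_r−ω_c),  ω_r=0, ω_s=1
Stage 1: 31(1−ω_c) = −83(0−ω_c)  ⇒  114ω_c = 31  ⇒  ω_c = 31/114
  ⇒ ω_c¹/ω_s¹ = 31/114
Stage 2: N_ring = 37 + 2·26 = 89
Stage 2: 37(ω_s−ω_c) = −89(ω_r−ω_c),  ω_c=0, ω_r=1
Stage 2: ω_s = 0 − (89/37)(1−0) = -89/37
  ⇒ ω_s²/ω_r² = -89/37
Coupling ω_r² = ω_c¹ ⇒ overall = 31/114 × -89/37 = -2759/4218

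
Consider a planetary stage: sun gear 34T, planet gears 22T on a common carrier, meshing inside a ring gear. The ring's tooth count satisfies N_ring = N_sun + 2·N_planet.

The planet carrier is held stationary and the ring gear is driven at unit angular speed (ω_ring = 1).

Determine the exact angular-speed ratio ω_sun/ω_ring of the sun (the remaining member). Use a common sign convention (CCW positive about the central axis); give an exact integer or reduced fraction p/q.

N_ring = 34 + 2·22 = 78
34(ω_s−ω_c) = −78(ω_r−ω_c),  ω_c=0, ω_r=1
ω_s = 0 − (78/34)(1−0) = -39/17
ω_s/ω_r = -39/17

-39/17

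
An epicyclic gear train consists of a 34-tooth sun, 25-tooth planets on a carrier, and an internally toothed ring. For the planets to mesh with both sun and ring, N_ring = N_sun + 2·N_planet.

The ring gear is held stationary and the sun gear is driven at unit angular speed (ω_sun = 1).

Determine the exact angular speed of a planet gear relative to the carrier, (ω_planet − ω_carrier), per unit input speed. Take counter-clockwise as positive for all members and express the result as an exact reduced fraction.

N_ring = 34 + 2·25 = 84
34(ω_s−ω_c) = −84(ω_r−ω_c),  ω_r=0, ω_s=1
34(1−ω_c) = −84(0−ω_c)  ⇒  118ω_c = 34  ⇒  ω_c = 17/59
sun–planet: 34·(1−17/59) = −25·(ω_p−ω_c)  ⇒  ω_p−ω_c = −(34/25)·(42/59) = -1428/1475

-1428/1475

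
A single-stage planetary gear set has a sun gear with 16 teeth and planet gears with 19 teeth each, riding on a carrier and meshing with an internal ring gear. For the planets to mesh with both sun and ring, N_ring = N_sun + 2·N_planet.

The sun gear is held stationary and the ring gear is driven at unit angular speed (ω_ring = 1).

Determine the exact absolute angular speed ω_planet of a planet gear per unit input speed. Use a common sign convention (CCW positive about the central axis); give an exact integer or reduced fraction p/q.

27/19

N_ring = 16 + 2·19 = 54
16(ω_s−ω_c) = −54(ω_r−ω_c),  ω_s=0, ω_r=1
16(0−ω_c) = −54(1−ω_c)  ⇒  70ω_c = 54  ⇒  ω_c = 27/35
sun–planet: 16·(0−27/35) = −19·(ω_p−ω_c)  ⇒  ω_p−ω_c = −(16/19)·(-27/35) = 432/665
ω_p = 27/35 + 432/665 = 27/19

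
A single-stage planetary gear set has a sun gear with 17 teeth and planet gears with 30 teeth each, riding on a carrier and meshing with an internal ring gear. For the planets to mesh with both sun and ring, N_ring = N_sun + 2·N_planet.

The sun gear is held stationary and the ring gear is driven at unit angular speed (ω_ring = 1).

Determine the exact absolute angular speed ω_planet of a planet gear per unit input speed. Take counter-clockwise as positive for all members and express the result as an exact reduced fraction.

N_ring = 17 + 2·30 = 77
17(ω_s−ω_c) = −77(ω_r−ω_c),  ω_s=0, ω_r=1
17(0−ω_c) = −77(1−ω_c)  ⇒  94ω_c = 77  ⇒  ω_c = 77/94
sun–planet: 17·(0−77/94) = −30·(ω_p−ω_c)  ⇒  ω_p−ω_c = −(17/30)·(-77/94) = 1309/2820
ω_p = 77/94 + 1309/2820 = 77/60

77/60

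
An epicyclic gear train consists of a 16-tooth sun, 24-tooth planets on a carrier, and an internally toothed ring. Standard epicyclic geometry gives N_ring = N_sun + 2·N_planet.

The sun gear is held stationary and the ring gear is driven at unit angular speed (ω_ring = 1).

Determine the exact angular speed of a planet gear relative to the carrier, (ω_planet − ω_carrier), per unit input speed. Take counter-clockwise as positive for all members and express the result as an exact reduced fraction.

8/15

N_ring = 16 + 2·24 = 64
16(ω_s−ω_c) = −64(ω_r−ω_c),  ω_s=0, ω_r=1
16(0−ω_c) = −64(1−ω_c)  ⇒  80ω_c = 64  ⇒  ω_c = 4/5
sun–planet: 16·(0−4/5) = −24·(ω_p−ω_c)  ⇒  ω_p−ω_c = −(16/24)·(-4/5) = 8/15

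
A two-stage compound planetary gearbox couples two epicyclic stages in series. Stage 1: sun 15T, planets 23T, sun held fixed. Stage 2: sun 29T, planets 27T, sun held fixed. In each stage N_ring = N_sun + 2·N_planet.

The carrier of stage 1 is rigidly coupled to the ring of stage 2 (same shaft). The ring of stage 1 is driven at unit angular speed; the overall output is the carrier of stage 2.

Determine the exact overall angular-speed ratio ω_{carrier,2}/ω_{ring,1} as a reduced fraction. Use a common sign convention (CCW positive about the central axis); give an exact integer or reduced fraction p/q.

5063/8512

Stage 1: N_ring = 15 + 2·23 = 61
Stage 1: 15(ω_s−ω_c) = −61(ω_r−ω_c),  ω_s=0, ω_r=1
Stage 1: 15(0−ω_c) = −61(1−ω_c)  ⇒  76ω_c = 61  ⇒  ω_c = 61/76
  ⇒ ω_c¹/ω_r¹ = 61/76
Stage 2: N_ring = 29 + 2·27 = 83
Stage 2: 29(ω_s−ω_c) = −83(ω_r−ω_c),  ω_s=0, ω_r=1
Stage 2: 29(0−ω_c) = −83(1−ω_c)  ⇒  112ω_c = 83  ⇒  ω_c = 83/112
  ⇒ ω_c²/ω_r² = 83/112
Coupling ω_r² = ω_c¹ ⇒ overall = 61/76 × 83/112 = 5063/8512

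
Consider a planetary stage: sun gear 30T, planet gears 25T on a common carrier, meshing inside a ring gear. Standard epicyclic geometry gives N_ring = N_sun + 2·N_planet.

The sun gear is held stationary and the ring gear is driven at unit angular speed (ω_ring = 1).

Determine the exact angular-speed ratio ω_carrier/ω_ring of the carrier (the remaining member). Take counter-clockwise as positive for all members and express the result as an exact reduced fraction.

N_ring = 30 + 2·25 = 80
30(ω_s−ω_c) = −80(ω_r−ω_c),  ω_s=0, ω_r=1
30(0−ω_c) = −80(1−ω_c)  ⇒  110ω_c = 80  ⇒  ω_c = 8/11
ω_c/ω_r = 8/11

8/11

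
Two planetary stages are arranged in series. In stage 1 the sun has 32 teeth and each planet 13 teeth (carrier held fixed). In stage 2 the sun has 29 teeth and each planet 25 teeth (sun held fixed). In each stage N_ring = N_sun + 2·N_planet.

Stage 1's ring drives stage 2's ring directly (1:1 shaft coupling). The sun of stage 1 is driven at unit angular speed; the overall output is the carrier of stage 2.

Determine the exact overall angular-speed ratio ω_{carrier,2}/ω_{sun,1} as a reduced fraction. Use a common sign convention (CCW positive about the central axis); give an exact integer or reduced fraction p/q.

-316/783

Stage 1: N_ring = 32 + 2·13 = 58
Stage 1: 32(ω_s−ω_c) = −58(ω_r−ω_c),  ω_c=0, ω_s=1
Stage 1: ω_r = 0 − (32/58)(1−0) = -16/29
  ⇒ ω_r¹/ω_s¹ = -16/29
Stage 2: N_ring = 29 + 2·25 = 79
Stage 2: 29(ω_s−ω_c) = −79(ω_r−ω_c),  ω_s=0, ω_r=1
Stage 2: 29(0−ω_c) = −79(1−ω_c)  ⇒  108ω_c = 79  ⇒  ω_c = 79/108
  ⇒ ω_c²/ω_r² = 79/108
Coupling ω_r² = ω_r¹ ⇒ overall = -16/29 × 79/108 = -316/783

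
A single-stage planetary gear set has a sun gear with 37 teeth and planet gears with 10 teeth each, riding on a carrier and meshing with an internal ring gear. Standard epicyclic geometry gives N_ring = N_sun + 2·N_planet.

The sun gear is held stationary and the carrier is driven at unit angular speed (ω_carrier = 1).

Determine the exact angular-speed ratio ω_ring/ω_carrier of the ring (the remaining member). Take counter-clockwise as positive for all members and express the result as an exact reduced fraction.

N_ring = 37 + 2·10 = 57
37(ω_s−ω_c) = −57(ω_r−ω_c),  ω_s=0, ω_c=1
ω_r = 1 − (37/57)(0−1) = 94/57
ω_r/ω_c = 94/57

94/57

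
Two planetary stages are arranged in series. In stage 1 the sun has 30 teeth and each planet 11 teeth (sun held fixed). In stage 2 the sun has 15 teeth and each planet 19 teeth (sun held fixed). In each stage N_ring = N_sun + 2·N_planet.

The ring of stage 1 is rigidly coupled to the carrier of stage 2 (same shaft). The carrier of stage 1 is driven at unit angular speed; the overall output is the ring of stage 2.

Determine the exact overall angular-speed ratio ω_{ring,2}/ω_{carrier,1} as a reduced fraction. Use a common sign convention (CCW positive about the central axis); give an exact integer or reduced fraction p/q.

Stage 1: N_ring = 30 + 2·11 = 52
Stage 1: 30(ω_s−ω_c) = −52(ω_r−ω_c),  ω_s=0, ω_c=1
Stage 1: ω_r = 1 − (30/52)(0−1) = 41/26
  ⇒ ω_r¹/ω_c¹ = 41/26
Stage 2: N_ring = 15 + 2·19 = 53
Stage 2: 15(ω_s−ω_c) = −53(ω_r−ω_c),  ω_s=0, ω_c=1
Stage 2: ω_r = 1 − (15/53)(0−1) = 68/53
  ⇒ ω_r²/ω_c² = 68/53
Coupling ω_c² = ω_r¹ ⇒ overall = 41/26 × 68/53 = 1394/689

1394/689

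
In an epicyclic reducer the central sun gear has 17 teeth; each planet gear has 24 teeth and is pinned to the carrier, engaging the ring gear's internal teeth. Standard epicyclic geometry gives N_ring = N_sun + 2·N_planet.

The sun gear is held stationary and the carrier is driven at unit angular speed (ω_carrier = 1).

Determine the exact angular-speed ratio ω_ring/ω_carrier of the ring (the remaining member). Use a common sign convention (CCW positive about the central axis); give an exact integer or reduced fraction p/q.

82/65

N_ring = 17 + 2·24 = 65
17(ω_s−ω_c) = −65(ω_r−ω_c),  ω_s=0, ω_c=1
ω_r = 1 − (17/65)(0−1) = 82/65
ω_r/ω_c = 82/65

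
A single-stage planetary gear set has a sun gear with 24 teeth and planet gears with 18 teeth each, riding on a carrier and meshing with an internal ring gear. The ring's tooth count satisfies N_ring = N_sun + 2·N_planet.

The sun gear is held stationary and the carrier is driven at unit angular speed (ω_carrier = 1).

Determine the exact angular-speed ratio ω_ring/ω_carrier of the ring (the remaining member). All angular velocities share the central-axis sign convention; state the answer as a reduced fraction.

7/5

N_ring = 24 + 2·18 = 60
24(ω_s−ω_c) = −60(ω_r−ω_c),  ω_s=0, ω_c=1
ω_r = 1 − (24/60)(0−1) = 7/5
ω_r/ω_c = 7/5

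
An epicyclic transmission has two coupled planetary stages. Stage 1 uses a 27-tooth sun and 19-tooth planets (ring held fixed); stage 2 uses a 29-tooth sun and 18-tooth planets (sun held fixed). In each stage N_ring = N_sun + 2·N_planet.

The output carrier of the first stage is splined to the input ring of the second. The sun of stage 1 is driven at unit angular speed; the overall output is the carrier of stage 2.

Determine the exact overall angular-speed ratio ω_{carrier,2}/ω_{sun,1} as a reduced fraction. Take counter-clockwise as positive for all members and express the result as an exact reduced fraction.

Stage 1: N_ring = 27 + 2·19 = 65
Stage 1: 27(ω_s−ω_c) = −65(ω_r−ω_c),  ω_r=0, ω_s=1
Stage 1: 27(1−ω_c) = −65(0−ω_c)  ⇒  92ω_c = 27  ⇒  ω_c = 27/92
  ⇒ ω_c¹/ω_s¹ = 27/92
Stage 2: N_ring = 29 + 2·18 = 65
Stage 2: 29(ω_s−ω_c) = −65(ω_r−ω_c),  ω_s=0, ω_r=1
Stage 2: 29(0−ω_c) = −65(1−ω_c)  ⇒  94ω_c = 65  ⇒  ω_c = 65/94
  ⇒ ω_c²/ω_r² = 65/94
Coupling ω_r² = ω_c¹ ⇒ overall = 27/92 × 65/94 = 1755/8648

1755/8648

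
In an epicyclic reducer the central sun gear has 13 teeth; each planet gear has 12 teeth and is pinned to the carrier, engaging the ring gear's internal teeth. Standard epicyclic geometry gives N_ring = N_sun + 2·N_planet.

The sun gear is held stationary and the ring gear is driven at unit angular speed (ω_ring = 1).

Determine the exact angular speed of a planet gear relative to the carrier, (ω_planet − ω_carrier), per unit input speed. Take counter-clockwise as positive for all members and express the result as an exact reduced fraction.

481/600

N_ring = 13 + 2·12 = 37
13(ω_s−ω_c) = −37(ω_r−ω_c),  ω_s=0, ω_r=1
13(0−ω_c) = −37(1−ω_c)  ⇒  50ω_c = 37  ⇒  ω_c = 37/50
sun–planet: 13·(0−37/50) = −12·(ω_p−ω_c)  ⇒  ω_p−ω_c = −(13/12)·(-37/50) = 481/600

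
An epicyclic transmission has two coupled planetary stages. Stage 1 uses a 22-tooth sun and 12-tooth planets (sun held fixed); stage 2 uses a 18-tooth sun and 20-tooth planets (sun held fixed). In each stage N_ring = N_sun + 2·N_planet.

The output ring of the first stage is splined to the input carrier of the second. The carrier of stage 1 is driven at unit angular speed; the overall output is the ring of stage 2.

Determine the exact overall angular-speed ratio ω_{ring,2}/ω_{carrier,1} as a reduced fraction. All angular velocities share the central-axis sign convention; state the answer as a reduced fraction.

1292/667

Stage 1: N_ring = 22 + 2·12 = 46
Stage 1: 22(ω_s−ω_c) = −46(ω_r−ω_c),  ω_s=0, ω_c=1
Stage 1: ω_r = 1 − (22/46)(0−1) = 34/23
  ⇒ ω_r¹/ω_c¹ = 34/23
Stage 2: N_ring = 18 + 2·20 = 58
Stage 2: 18(ω_s−ω_c) = −58(ω_r−ω_c),  ω_s=0, ω_c=1
Stage 2: ω_r = 1 − (18/58)(0−1) = 38/29
  ⇒ ω_r²/ω_c² = 38/29
Coupling ω_c² = ω_r¹ ⇒ overall = 34/23 × 38/29 = 1292/667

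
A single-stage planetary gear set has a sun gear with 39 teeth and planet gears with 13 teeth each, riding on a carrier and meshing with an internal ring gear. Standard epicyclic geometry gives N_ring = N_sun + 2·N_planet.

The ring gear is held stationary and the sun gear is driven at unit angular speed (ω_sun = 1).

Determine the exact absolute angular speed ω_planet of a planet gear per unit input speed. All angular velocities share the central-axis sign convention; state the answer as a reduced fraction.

N_ring = 39 + 2·13 = 65
39(ω_s−ω_c) = −65(ω_r−ω_c),  ω_r=0, ω_s=1
39(1−ω_c) = −65(0−ω_c)  ⇒  104ω_c = 39  ⇒  ω_c = 3/8
sun–planet: 39·(1−3/8) = −13·(ω_p−ω_c)  ⇒  ω_p−ω_c = −(39/13)·(5/8) = -15/8
ω_p = 3/8 − 15/8 = -3/2

-3/2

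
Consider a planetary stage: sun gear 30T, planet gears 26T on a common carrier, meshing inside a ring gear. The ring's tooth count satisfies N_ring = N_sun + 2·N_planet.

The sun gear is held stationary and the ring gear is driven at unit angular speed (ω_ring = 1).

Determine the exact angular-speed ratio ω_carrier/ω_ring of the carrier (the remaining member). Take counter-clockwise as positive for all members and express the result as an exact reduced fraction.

41/56

N_ring = 30 + 2·26 = 82
30(ω_s−ω_c) = −82(ω_r−ω_c),  ω_s=0, ω_r=1
30(0−ω_c) = −82(1−ω_c)  ⇒  112ω_c = 82  ⇒  ω_c = 41/56
ω_c/ω_r = 41/56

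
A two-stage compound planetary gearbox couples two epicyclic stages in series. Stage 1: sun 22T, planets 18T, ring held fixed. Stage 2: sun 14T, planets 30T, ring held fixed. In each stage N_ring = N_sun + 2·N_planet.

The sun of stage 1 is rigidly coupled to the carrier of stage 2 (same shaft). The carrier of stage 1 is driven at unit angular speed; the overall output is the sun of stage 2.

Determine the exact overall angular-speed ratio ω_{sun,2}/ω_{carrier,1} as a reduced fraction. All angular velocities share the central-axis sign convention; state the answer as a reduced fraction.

160/7

Stage 1: N_ring = 22 + 2·18 = 58
Stage 1: 22(ω_s−ω_c) = −58(ω_r−ω_c),  ω_r=0, ω_c=1
Stage 1: ω_s = 1 − (58/22)(0−1) = 40/11
  ⇒ ω_s¹/ω_c¹ = 40/11
Stage 2: N_ring = 14 + 2·30 = 74
Stage 2: 14(ω_s−ω_c) = −74(ω_r−ω_c),  ω_r=0, ω_c=1
Stage 2: ω_s = 1 − (74/14)(0−1) = 44/7
  ⇒ ω_s²/ω_c² = 44/7
Coupling ω_c² = ω_s¹ ⇒ overall = 40/11 × 44/7 = 160/7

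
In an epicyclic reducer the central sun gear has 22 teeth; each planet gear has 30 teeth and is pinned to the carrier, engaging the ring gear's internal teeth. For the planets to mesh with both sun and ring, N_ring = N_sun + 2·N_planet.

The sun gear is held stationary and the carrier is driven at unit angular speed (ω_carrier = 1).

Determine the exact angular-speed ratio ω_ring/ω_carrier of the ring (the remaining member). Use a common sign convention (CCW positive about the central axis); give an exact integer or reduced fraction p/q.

N_ring = 22 + 2·30 = 82
22(ω_s−ω_c) = −82(ω_r−ω_c),  ω_s=0, ω_c=1
ω_r = 1 − (22/82)(0−1) = 52/41
ω_r/ω_c = 52/41

52/41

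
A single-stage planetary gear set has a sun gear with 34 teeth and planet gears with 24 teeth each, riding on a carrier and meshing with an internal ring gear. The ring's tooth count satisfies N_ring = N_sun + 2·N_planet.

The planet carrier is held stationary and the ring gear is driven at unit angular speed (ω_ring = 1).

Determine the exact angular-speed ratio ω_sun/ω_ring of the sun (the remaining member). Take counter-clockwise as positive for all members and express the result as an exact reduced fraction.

-41/17

N_ring = 34 + 2·24 = 82
34(ω_s−ω_c) = −82(ω_r−ω_c),  ω_c=0, ω_r=1
ω_s = 0 − (82/34)(1−0) = -41/17
ω_s/ω_r = -41/17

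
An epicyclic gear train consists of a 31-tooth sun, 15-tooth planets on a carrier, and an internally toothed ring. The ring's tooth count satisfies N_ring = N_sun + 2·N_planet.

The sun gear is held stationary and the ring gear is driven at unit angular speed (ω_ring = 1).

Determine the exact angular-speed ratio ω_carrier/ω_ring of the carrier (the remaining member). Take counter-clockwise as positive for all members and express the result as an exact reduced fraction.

61/92

N_ring = 31 + 2·15 = 61
31(ω_s−ω_c) = −61(ω_r−ω_c),  ω_s=0, ω_r=1
31(0−ω_c) = −61(1−ω_c)  ⇒  92ω_c = 61  ⇒  ω_c = 61/92
ω_c/ω_r = 61/92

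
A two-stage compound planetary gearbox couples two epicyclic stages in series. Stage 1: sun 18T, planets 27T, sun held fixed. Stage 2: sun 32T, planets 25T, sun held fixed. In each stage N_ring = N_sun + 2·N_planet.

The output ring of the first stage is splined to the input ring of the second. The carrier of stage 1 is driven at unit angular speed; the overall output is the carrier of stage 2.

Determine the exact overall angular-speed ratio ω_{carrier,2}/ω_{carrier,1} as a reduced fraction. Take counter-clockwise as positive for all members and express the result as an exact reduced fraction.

Stage 1: N_ring = 18 + 2·27 = 72
Stage 1: 18(ω_s−ω_c) = −72(ω_r−ω_c),  ω_s=0, ω_c=1
Stage 1: ω_r = 1 − (18/72)(0−1) = 5/4
  ⇒ ω_r¹/ω_c¹ = 5/4
Stage 2: N_ring = 32 + 2·25 = 82
Stage 2: 32(ω_s−ω_c) = −82(ω_r−ω_c),  ω_s=0, ω_r=1
Stage 2: 32(0−ω_c) = −82(1−ω_c)  ⇒  114ω_c = 82  ⇒  ω_c = 41/57
  ⇒ ω_c²/ω_r² = 41/57
Coupling ω_r² = ω_r¹ ⇒ overall = 5/4 × 41/57 = 205/228

205/228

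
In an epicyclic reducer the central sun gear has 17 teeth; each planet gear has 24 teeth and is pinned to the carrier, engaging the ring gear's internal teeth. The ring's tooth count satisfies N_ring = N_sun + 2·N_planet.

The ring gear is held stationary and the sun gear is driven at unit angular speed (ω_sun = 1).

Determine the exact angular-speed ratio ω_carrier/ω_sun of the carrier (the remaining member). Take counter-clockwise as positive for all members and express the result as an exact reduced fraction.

N_ring = 17 + 2·24 = 65
17(ω_s−ω_c) = −65(ω_r−ω_c),  ω_r=0, ω_s=1
17(1−ω_c) = −65(0−ω_c)  ⇒  82ω_c = 17  ⇒  ω_c = 17/82
ω_c/ω_s = 17/82

17/82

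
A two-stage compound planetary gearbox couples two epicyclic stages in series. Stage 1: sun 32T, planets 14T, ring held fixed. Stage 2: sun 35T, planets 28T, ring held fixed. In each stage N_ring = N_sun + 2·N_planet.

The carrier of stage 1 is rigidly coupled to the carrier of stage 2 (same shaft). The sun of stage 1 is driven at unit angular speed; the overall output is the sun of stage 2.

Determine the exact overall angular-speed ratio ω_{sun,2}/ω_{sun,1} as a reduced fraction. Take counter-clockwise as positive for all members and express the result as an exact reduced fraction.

Stage 1: N_ring = 32 + 2·14 = 60
Stage 1: 32(ω_s−ω_c) = −60(ω_r−ω_c),  ω_r=0, ω_s=1
Stage 1: 32(1−ω_c) = −60(0−ω_c)  ⇒  92ω_c = 32  ⇒  ω_c = 8/23
  ⇒ ω_c¹/ω_s¹ = 8/23
Stage 2: N_ring = 35 + 2·28 = 91
Stage 2: 35(ω_s−ω_c) = −91(ω_r−ω_c),  ω_r=0, ω_c=1
Stage 2: ω_s = 1 − (91/35)(0−1) = 18/5
  ⇒ ω_s²/ω_c² = 18/5
Coupling ω_c² = ω_c¹ ⇒ overall = 8/23 × 18/5 = 144/115

144/115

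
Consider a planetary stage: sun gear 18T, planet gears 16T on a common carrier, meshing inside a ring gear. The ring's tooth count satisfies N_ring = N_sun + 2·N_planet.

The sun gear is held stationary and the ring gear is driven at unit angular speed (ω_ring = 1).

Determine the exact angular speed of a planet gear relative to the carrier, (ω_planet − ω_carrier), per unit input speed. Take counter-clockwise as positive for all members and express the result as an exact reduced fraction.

N_ring = 18 + 2·16 = 50
18(ω_s−ω_c) = −50(ω_r−ω_c),  ω_s=0, ω_r=1
18(0−ω_c) = −50(1−ω_c)  ⇒  68ω_c = 50  ⇒  ω_c = 25/34
sun–planet: 18·(0−25/34) = −16·(ω_p−ω_c)  ⇒  ω_p−ω_c = −(18/16)·(-25/34) = 225/272

225/272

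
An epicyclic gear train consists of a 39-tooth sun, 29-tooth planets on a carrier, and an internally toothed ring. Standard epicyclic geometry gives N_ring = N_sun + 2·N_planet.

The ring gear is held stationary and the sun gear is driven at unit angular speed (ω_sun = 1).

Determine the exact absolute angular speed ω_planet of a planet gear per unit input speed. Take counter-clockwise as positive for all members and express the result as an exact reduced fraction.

-39/58

N_ring = 39 + 2·29 = 97
39(ω_s−ω_c) = −97(ω_r−ω_c),  ω_r=0, ω_s=1
39(1−ω_c) = −97(0−ω_c)  ⇒  136ω_c = 39  ⇒  ω_c = 39/136
sun–planet: 39·(1−39/136) = −29·(ω_p−ω_c)  ⇒  ω_p−ω_c = −(39/29)·(97/136) = -3783/3944
ω_p = 39/136 − 3783/3944 = -39/58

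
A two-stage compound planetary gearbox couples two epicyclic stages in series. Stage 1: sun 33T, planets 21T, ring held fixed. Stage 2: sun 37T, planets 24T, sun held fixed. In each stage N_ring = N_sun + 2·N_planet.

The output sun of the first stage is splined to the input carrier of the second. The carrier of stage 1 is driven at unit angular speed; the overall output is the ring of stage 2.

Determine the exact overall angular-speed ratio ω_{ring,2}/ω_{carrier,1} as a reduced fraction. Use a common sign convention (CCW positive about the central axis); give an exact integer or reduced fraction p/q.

4392/935

Stage 1: N_ring = 33 + 2·21 = 75
Stage 1: 33(ω_s−ω_c) = −75(ω_r−ω_c),  ω_r=0, ω_c=1
Stage 1: ω_s = 1 − (75/33)(0−1) = 36/11
  ⇒ ω_s¹/ω_c¹ = 36/11
Stage 2: N_ring = 37 + 2·24 = 85
Stage 2: 37(ω_s−ω_c) = −85(ω_r−ω_c),  ω_s=0, ω_c=1
Stage 2: ω_r = 1 − (37/85)(0−1) = 122/85
  ⇒ ω_r²/ω_c² = 122/85
Coupling ω_c² = ω_s¹ ⇒ overall = 36/11 × 122/85 = 4392/935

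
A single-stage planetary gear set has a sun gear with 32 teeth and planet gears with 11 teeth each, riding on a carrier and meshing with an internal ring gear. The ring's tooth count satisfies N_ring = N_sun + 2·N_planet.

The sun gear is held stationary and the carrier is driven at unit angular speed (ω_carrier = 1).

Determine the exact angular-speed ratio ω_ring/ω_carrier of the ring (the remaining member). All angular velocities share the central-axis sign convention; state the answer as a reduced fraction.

N_ring = 32 + 2·11 = 54
32(ω_s−ω_c) = −54(ω_r−ω_c),  ω_s=0, ω_c=1
ω_r = 1 − (32/54)(0−1) = 43/27
ω_r/ω_c = 43/27

43/27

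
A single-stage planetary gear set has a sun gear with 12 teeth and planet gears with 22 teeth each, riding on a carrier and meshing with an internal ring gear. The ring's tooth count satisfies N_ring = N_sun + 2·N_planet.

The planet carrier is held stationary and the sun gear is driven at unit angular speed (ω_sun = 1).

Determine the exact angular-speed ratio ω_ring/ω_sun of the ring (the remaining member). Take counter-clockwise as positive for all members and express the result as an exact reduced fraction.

N_ring = 12 + 2·22 = 56
12(ω_s−ω_c) = −56(ω_r−ω_c),  ω_c=0, ω_s=1
ω_r = 0 − (12/56)(1−0) = -3/14
ω_r/ω_s = -3/14

-3/14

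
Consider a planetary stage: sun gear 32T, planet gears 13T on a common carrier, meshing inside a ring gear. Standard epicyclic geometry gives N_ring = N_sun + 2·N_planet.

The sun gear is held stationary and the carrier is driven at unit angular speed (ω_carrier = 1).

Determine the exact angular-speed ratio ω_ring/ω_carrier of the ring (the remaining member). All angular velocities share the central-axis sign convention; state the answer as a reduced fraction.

45/29

N_ring = 32 + 2·13 = 58
32(ω_s−ω_c) = −58(ω_r−ω_c),  ω_s=0, ω_c=1
ω_r = 1 − (32/58)(0−1) = 45/29
ω_r/ω_c = 45/29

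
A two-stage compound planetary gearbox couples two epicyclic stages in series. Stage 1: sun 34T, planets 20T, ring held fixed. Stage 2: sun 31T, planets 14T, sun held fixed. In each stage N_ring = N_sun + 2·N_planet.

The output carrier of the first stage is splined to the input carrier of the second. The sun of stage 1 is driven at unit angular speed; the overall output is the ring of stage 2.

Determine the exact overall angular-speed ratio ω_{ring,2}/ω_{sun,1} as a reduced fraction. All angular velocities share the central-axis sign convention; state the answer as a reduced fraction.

Stage 1: N_ring = 34 + 2·20 = 74
Stage 1: 34(ω_s−ω_c) = −74(ω_r−ω_c),  ω_r=0, ω_s=1
Stage 1: 34(1−ω_c) = −74(0−ω_c)  ⇒  108ω_c = 34  ⇒  ω_c = 17/54
  ⇒ ω_c¹/ω_s¹ = 17/54
Stage 2: N_ring = 31 + 2·14 = 59
Stage 2: 31(ω_s−ω_c) = −59(ω_r−ω_c),  ω_s=0, ω_c=1
Stage 2: ω_r = 1 − (31/59)(0−1) = 90/59
  ⇒ ω_r²/ω_c² = 90/59
Coupling ω_c² = ω_c¹ ⇒ overall = 17/54 × 90/59 = 85/177

85/177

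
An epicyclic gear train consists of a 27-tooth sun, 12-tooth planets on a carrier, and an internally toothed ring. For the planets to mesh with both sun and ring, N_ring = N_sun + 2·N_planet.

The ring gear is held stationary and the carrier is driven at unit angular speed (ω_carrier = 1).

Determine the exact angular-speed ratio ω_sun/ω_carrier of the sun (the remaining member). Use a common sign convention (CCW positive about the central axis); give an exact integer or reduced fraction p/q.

N_ring = 27 + 2·12 = 51
27(ω_s−ω_c) = −51(ω_r−ω_c),  ω_r=0, ω_c=1
ω_s = 1 − (51/27)(0−1) = 26/9
ω_s/ω_c = 26/9

26/9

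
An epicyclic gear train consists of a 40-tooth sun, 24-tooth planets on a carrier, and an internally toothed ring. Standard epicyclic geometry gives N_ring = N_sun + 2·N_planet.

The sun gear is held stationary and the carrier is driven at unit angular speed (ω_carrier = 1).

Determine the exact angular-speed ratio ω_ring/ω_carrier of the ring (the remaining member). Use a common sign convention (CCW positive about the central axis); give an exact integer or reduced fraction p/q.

N_ring = 40 + 2·24 = 88
40(ω_s−ω_c) = −88(ω_r−ω_c),  ω_s=0, ω_c=1
ω_r = 1 − (40/88)(0−1) = 16/11
ω_r/ω_c = 16/11

16/11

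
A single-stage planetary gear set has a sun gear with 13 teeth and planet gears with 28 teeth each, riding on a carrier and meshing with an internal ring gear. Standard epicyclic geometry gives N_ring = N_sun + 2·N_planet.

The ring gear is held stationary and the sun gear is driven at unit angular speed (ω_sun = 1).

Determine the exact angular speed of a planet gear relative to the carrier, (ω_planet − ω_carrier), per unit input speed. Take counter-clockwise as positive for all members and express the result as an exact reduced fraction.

-897/2296

N_ring = 13 + 2·28 = 69
13(ω_s−ω_c) = −69(ω_r−ω_c),  ω_r=0, ω_s=1
13(1−ω_c) = −69(0−ω_c)  ⇒  82ω_c = 13  ⇒  ω_c = 13/82
sun–planet: 13·(1−13/82) = −28·(ω_p−ω_c)  ⇒  ω_p−ω_c = −(13/28)·(69/82) = -897/2296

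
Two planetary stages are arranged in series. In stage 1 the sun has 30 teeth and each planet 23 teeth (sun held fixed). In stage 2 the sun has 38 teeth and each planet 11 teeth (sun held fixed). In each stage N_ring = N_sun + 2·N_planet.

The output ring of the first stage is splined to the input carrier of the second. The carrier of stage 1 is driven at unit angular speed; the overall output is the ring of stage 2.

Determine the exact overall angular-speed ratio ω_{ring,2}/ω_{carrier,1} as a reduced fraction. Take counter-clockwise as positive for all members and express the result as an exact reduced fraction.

2597/1140

Stage 1: N_ring = 30 + 2·23 = 76
Stage 1: 30(ω_s−ω_c) = −76(ω_r−ω_c),  ω_s=0, ω_c=1
Stage 1: ω_r = 1 − (30/76)(0−1) = 53/38
  ⇒ ω_r¹/ω_c¹ = 53/38
Stage 2: N_ring = 38 + 2·11 = 60
Stage 2: 38(ω_s−ω_c) = −60(ω_r−ω_c),  ω_s=0, ω_c=1
Stage 2: ω_r = 1 − (38/60)(0−1) = 49/30
  ⇒ ω_r²/ω_c² = 49/30
Coupling ω_c² = ω_r¹ ⇒ overall = 53/38 × 49/30 = 2597/1140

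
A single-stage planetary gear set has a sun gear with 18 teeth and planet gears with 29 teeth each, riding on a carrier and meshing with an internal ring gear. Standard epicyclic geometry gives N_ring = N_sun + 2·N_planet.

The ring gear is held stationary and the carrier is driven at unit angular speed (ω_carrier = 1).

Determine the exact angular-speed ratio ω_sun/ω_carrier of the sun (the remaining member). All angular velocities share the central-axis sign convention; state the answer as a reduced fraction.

N_ring = 18 + 2·29 = 76
18(ω_s−ω_c) = −76(ω_r−ω_c),  ω_r=0, ω_c=1
ω_s = 1 − (76/18)(0−1) = 47/9
ω_s/ω_c = 47/9

47/9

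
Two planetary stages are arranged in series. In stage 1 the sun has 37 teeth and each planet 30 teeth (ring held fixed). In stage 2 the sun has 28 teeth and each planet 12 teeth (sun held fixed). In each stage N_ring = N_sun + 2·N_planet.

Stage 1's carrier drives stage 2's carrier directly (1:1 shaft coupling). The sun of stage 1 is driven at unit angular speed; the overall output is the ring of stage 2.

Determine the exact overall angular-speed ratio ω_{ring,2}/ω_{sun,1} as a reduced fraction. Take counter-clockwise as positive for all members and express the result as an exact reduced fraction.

370/871

Stage 1: N_ring = 37 + 2·30 = 97
Stage 1: 37(ω_s−ω_c) = −97(ω_r−ω_c),  ω_r=0, ω_s=1
Stage 1: 37(1−ω_c) = −97(0−ω_c)  ⇒  134ω_c = 37  ⇒  ω_c = 37/134
  ⇒ ω_c¹/ω_s¹ = 37/134
Stage 2: N_ring = 28 + 2·12 = 52
Stage 2: 28(ω_s−ω_c) = −52(ω_r−ω_c),  ω_s=0, ω_c=1
Stage 2: ω_r = 1 − (28/52)(0−1) = 20/13
  ⇒ ω_r²/ω_c² = 20/13
Coupling ω_c² = ω_c¹ ⇒ overall = 37/134 × 20/13 = 370/871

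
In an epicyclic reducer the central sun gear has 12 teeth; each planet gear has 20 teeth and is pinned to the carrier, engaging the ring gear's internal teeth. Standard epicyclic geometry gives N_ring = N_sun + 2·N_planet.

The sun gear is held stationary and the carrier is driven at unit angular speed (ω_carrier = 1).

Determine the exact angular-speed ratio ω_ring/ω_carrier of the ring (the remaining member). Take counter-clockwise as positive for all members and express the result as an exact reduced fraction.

N_ring = 12 + 2·20 = 52
12(ω_s−ω_c) = −52(ω_r−ω_c),  ω_s=0, ω_c=1
ω_r = 1 − (12/52)(0−1) = 16/13
ω_r/ω_c = 16/13

16/13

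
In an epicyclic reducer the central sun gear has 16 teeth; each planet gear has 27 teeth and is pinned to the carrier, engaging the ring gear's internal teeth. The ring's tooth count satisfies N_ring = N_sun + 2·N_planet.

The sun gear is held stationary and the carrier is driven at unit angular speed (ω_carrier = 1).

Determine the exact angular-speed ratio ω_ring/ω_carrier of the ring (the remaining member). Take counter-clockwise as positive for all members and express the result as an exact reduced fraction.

43/35

N_ring = 16 + 2·27 = 70
16(ω_s−ω_c) = −70(ω_r−ω_c),  ω_s=0, ω_c=1
ω_r = 1 − (16/70)(0−1) = 43/35
ω_r/ω_c = 43/35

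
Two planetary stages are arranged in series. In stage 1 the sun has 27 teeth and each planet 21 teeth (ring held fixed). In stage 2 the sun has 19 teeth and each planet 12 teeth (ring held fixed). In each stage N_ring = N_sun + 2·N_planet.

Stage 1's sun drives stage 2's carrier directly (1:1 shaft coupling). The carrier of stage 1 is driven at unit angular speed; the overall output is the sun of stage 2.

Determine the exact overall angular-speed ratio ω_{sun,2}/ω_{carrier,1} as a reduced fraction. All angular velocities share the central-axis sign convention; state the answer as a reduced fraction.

1984/171

Stage 1: N_ring = 27 + 2·21 = 69
Stage 1: 27(ω_s−ω_c) = −69(ω_r−ω_c),  ω_r=0, ω_c=1
Stage 1: ω_s = 1 − (69/27)(0−1) = 32/9
  ⇒ ω_s¹/ω_c¹ = 32/9
Stage 2: N_ring = 19 + 2·12 = 43
Stage 2: 19(ω_s−ω_c) = −43(ω_r−ω_c),  ω_r=0, ω_c=1
Stage 2: ω_s = 1 − (43/19)(0−1) = 62/19
  ⇒ ω_s²/ω_c² = 62/19
Coupling ω_c² = ω_s¹ ⇒ overall = 32/9 × 62/19 = 1984/171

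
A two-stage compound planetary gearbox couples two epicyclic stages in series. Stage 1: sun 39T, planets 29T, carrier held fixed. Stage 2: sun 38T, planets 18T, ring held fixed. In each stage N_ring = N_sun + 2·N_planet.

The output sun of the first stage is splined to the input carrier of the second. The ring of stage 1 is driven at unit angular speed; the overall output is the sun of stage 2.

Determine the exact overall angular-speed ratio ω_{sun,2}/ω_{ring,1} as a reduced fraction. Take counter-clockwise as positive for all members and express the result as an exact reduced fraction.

Stage 1: N_ring = 39 + 2·29 = 97
Stage 1: 39(ω_s−ω_c) = −97(ω_r−ω_c),  ω_c=0, ω_r=1
Stage 1: ω_s = 0 − (97/39)(1−0) = -97/39
  ⇒ ω_s¹/ω_r¹ = -97/39
Stage 2: N_ring = 38 + 2·18 = 74
Stage 2: 38(ω_s−ω_c) = −74(ω_r−ω_c),  ω_r=0, ω_c=1
Stage 2: ω_s = 1 − (74/38)(0−1) = 56/19
  ⇒ ω_s²/ω_c² = 56/19
Coupling ω_c² = ω_s¹ ⇒ overall = -97/39 × 56/19 = -5432/741

-5432/741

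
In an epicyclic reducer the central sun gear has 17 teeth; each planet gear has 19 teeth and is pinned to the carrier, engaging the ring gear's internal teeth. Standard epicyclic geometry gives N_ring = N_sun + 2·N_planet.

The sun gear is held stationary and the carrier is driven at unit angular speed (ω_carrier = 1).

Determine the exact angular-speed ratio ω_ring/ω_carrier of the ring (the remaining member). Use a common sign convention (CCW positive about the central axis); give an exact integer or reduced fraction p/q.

72/55

N_ring = 17 + 2·19 = 55
17(ω_s−ω_c) = −55(ω_r−ω_c),  ω_s=0, ω_c=1
ω_r = 1 − (17/55)(0−1) = 72/55
ω_r/ω_c = 72/55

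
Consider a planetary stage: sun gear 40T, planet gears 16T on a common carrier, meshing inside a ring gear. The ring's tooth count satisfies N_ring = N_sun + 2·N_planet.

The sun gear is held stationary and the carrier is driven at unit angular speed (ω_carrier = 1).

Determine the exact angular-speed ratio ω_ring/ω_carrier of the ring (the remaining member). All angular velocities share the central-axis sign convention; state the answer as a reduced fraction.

14/9

N_ring = 40 + 2·16 = 72
40(ω_s−ω_c) = −72(ω_r−ω_c),  ω_s=0, ω_c=1
ω_r = 1 − (40/72)(0−1) = 14/9
ω_r/ω_c = 14/9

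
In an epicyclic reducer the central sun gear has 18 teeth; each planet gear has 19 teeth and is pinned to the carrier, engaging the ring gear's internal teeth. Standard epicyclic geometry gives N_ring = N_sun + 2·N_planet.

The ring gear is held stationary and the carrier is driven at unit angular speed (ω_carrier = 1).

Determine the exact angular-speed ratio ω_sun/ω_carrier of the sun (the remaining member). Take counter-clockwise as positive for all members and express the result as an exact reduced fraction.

37/9

N_ring = 18 + 2·19 = 56
18(ω_s−ω_c) = −56(ω_r−ω_c),  ω_r=0, ω_c=1
ω_s = 1 − (56/18)(0−1) = 37/9
ω_s/ω_c = 37/9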